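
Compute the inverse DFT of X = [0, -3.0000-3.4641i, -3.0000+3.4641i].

x[n] = (1/3) Σ(k=0 to 2) X[k] · e^(2πikn/3)

Computing each x[n]:
x[0] = -2
x[1] = 3
x[2] = -1

x = [-2, 3, -1]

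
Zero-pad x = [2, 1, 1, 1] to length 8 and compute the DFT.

Original 4-point DFT: [5, 1, 1, 1]
Zero-padded 8-point DFT provides frequency interpolation.

DFT_8([x, 0, ...]) = [5, 2.0000-2.4142i, 1, 2.0000-0.4142i, 1, 2.0000+0.4142i, 1, 2.0000+2.4142i]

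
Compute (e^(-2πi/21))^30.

Since ω_21^21 = 1, powers reduce modulo 21.
30 mod 21 = 9
So ω_21^30 = ω_21^9 = e^(-2πi·9/21)

ω_21^30 = ω_21^9 = -0.9010-0.4339i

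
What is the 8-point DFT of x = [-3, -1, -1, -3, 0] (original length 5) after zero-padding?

Original 5-point DFT: [-8, -0.0729-0.2245i, -3.4271+2.4899i, -3.4271-2.4899i, -0.0729+0.2245i]
Zero-padded 8-point DFT provides frequency interpolation.

DFT_8([x, 0, ...]) = [-8, -1.5858+3.8284i, -2-2i, -4.4142+1.8284i, 0, -4.4142-1.8284i, -2+2i, -1.5858-3.8284i]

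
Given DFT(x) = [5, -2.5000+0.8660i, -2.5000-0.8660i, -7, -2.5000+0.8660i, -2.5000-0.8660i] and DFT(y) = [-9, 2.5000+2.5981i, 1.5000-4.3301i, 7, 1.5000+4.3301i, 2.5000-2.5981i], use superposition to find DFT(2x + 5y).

By linearity: DFT(2x + 5y) = 2·DFT(x) + 5·DFT(y)
= 2·[5, -2.5000+0.8660i, -2.5000-0.8660i, -7, -2.5000+0.8660i, -2.5000-0.8660i] + 5·[-9, 2.5000+2.5981i, 1.5000-4.3301i, 7, 1.5000+4.3301i, 2.5000-2.5981i]

Computing element-wise:
Z[0] = 2·(5) + 5·(-9) = -35
Z[1] = 2·(-2.5000+0.8660i) + 5·(2.5000+2.5981i) = 7.5000+14.7225i
Z[2] = 2·(-2.5000-0.8660i) + 5·(1.5000-4.3301i) = 2.5000-23.3825i
Z[3] = 2·(-7) + 5·(7) = 21
Z[4] = 2·(-2.5000+0.8660i) + 5·(1.5000+4.3301i) = 2.5000+23.3825i
Z[5] = 2·(-2.5000-0.8660i) + 5·(2.5000-2.5981i) = 7.5000-14.7225i

DFT(2x + 5y) = 2·X + 5·Y = [-35, 7.5000+14.7225i, 2.5000-23.3825i, 21, 2.5000+23.3825i, 7.5000-14.7225i]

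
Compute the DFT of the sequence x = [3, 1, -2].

X[k] = Σ(n=0 to 2) x[n] · ω_3^(nk)
where ω_3 = e^(-2πi/3)

Computing each X[k]:
X[0] = 2
X[1] = 3.5000-2.5981i
X[2] = 3.5000+2.5981i

X = [2, 3.5000-2.5981i, 3.5000+2.5981i]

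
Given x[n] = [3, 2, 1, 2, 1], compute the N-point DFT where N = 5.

X[k] = Σ(n=0 to 4) x[n] · ω_5^(nk)
where ω_5 = e^(-2πi/5)

Computing each X[k]:
X[0] = 9
X[1] = 1.5000-0.3633i
X[2] = 1.5000-1.5388i
X[3] = 1.5000+1.5388i
X[4] = 1.5000+0.3633i

X = [9, 1.5000-0.3633i, 1.5000-1.5388i, 1.5000+1.5388i, 1.5000+0.3633i]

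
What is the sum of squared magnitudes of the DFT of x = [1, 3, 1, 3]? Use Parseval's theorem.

Parseval: Σ|x[n]|² = (1/N)Σ|X[k]|², so Σ|X[k]|² = N·Σ|x[n]|² = 4·20.0000

Σ|X[k]|² = N·Σ|x[n]|² = 4·20.0000 = 80.0000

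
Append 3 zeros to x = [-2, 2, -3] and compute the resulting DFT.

Original 3-point DFT: [-3, -1.5000-4.3301i, -1.5000+4.3301i]
Zero-padded 6-point DFT provides frequency interpolation.

DFT_6([x, 0, ...]) = [-3, 0.5000+0.8660i, -1.5000-4.3301i, -7, -1.5000+4.3301i, 0.5000-0.8660i]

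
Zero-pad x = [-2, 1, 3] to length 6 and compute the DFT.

Original 3-point DFT: [2, -4.0000+1.7321i, -4.0000-1.7321i]
Zero-padded 6-point DFT provides frequency interpolation.

DFT_6([x, 0, ...]) = [2, -3.0000-3.4641i, -4.0000+1.7321i, 0, -4.0000-1.7321i, -3.0000+3.4641i]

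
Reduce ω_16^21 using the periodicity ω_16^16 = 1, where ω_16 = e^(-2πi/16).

Since ω_16^16 = 1, powers reduce modulo 16.
21 mod 16 = 5
So ω_16^21 = ω_16^5 = e^(-2πi·5/16)

ω_16^21 = ω_16^5 = -0.3827-0.9239i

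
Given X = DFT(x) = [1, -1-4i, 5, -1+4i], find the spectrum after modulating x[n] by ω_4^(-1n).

Modulation property: DFT(ω_4^(-1n)·x[n]) = X[(k-1) mod 4], so circularly shift X by 1 positions.

X[k-1] = [-1+4i, 1, -1-4i, 5]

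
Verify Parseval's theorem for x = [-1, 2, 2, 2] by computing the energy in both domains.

Time domain:
Σ|x[n]|² = |-1|² + |2|² + |2|² + |2|² = 13.0000

Frequency domain:
(1/4)Σ|X[k]|² = (1/4)(|5|² + |-3|² + |-3|² + |-3|²) = (1/4)·52.0000 = 13.0000

Both sides agree, confirming Parseval's theorem.

Σ|x[n]|² = (1/N)Σ|X[k]|² = 13.0000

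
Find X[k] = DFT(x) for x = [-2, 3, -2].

X[k] = Σ(n=0 to 2) x[n] · ω_3^(nk)
where ω_3 = e^(-2πi/3)

Computing each X[k]:
X[0] = -1
X[1] = -2.5000-4.3301i
X[2] = -2.5000+4.3301i

X = [-1, -2.5000-4.3301i, -2.5000+4.3301i]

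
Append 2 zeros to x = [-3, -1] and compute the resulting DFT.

Original 2-point DFT: [-4, -2]
Zero-padded 4-point DFT provides frequency interpolation.

DFT_4([x, 0, ...]) = [-4, -3+1i, -2, -3-1i]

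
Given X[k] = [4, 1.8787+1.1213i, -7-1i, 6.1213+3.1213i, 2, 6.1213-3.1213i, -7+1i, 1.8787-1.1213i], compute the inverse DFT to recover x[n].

x[n] = (1/8) Σ(k=0 to 7) X[k] · e^(2πikn/8)

Computing each x[n]:
x[0] = 1
x[1] = -1
x[2] = 3
x[3] = 0
x[4] = -3
x[5] = 2
x[6] = 2
x[7] = 0

x = [1, -1, 3, 0, -3, 2, 2, 0]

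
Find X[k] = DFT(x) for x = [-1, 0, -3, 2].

X[k] = Σ(n=0 to 3) x[n] · ω_4^(nk)
where ω_4 = e^(-2πi/4)

Computing each X[k]:
X[0] = -2
X[1] = 2+2i
X[2] = -6
X[3] = 2-2i

X = [-2, 2+2i, -6, 2-2i]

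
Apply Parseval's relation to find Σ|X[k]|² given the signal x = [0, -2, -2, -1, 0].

Parseval: Σ|x[n]|² = (1/N)Σ|X[k]|², so Σ|X[k]|² = N·Σ|x[n]|² = 5·9.0000

Σ|X[k]|² = N·Σ|x[n]|² = 5·9.0000 = 45.0000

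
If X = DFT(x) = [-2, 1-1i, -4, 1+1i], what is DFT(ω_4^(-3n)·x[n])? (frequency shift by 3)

Modulation property: DFT(ω_4^(-3n)·x[n]) = X[(k-3) mod 4], so circularly shift X by 3 positions.

X[k-3] = [1-1i, -4, 1+1i, -2]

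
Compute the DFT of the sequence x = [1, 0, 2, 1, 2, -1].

X[k] = Σ(n=0 to 5) x[n] · ω_6^(nk)
where ω_6 = e^(-2πi/6)

Computing each X[k]:
X[0] = 5
X[1] = -2.5000-0.8660i
X[2] = 0.5000-0.8660i
X[3] = 5
X[4] = 0.5000+0.8660i
X[5] = -2.5000+0.8660i

X = [5, -2.5000-0.8660i, 0.5000-0.8660i, 5, 0.5000+0.8660i, -2.5000+0.8660i]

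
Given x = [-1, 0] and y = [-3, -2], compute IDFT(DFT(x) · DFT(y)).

(x ⊛ y)[n] = Σ(m=0 to 1) x[m] · y[(n-m) mod 2]

Computing each output sample:
(x ⊛ y)[0] = 3
(x ⊛ y)[1] = 2

x ⊛ y = [3, 2]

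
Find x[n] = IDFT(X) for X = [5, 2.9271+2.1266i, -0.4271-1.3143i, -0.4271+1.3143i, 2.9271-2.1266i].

x[n] = (1/5) Σ(k=0 to 4) X[k] · e^(2πikn/5)

Computing each x[n]:
x[0] = 2
x[1] = 1
x[2] = -1
x[3] = 1
x[4] = 2

x = [2, 1, -1, 1, 2]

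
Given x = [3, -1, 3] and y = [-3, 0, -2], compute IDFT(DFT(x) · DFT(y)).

(x ⊛ y)[n] = Σ(m=0 to 2) x[m] · y[(n-m) mod 3]

Computing each output sample:
(x ⊛ y)[0] = -7
(x ⊛ y)[1] = -3
(x ⊛ y)[2] = -15

x ⊛ y = [-7, -3, -15]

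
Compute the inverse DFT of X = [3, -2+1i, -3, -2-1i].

x[n] = (1/4) Σ(k=0 to 3) X[k] · e^(2πikn/4)

Computing each x[n]:
x[0] = -1
x[1] = 1
x[2] = 1
x[3] = 2

x = [-1, 1, 1, 2]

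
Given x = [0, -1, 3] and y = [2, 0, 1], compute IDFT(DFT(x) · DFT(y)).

(x ⊛ y)[n] = Σ(m=0 to 2) x[m] · y[(n-m) mod 3]

Computing each output sample:
(x ⊛ y)[0] = -1
(x ⊛ y)[1] = 1
(x ⊛ y)[2] = 6

x ⊛ y = [-1, 1, 6]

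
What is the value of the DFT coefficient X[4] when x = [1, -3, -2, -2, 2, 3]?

X[4] = Σ(n=0 to 5) x[n] · ω_6^(4n) where ω_6 = e^(-2πi/6)
= (1)·ω_6^0 + (-3)·ω_6^4 + (-2)·ω_6^8 + (-2)·ω_6^12 + (2)·ω_6^16 + (3)·ω_6^20

X[4] = -1.0000-1.7321i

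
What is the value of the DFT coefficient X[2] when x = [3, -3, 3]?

X[2] = Σ(n=0 to 2) x[n] · ω_3^(2n) where ω_3 = e^(-2πi/3)
= (3)·ω_3^0 + (-3)·ω_3^2 + (3)·ω_3^4

X[2] = 3.0000-5.1962i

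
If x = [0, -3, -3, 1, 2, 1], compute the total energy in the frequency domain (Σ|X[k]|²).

Parseval: Σ|x[n]|² = (1/N)Σ|X[k]|², so Σ|X[k]|² = N·Σ|x[n]|² = 6·24.0000

Σ|X[k]|² = N·Σ|x[n]|² = 6·24.0000 = 144.0000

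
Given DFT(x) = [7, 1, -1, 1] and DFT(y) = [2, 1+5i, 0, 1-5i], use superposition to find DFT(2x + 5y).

By linearity: DFT(2x + 5y) = 2·DFT(x) + 5·DFT(y)
= 2·[7, 1, -1, 1] + 5·[2, 1+5i, 0, 1-5i]

Computing element-wise:
Z[0] = 2·(7) + 5·(2) = 24
Z[1] = 2·(1) + 5·(1+5i) = 7+25i
Z[2] = 2·(-1) + 5·(0) = -2
Z[3] = 2·(1) + 5·(1-5i) = 7-25i

DFT(2x + 5y) = 2·X + 5·Y = [24, 7+25i, -2, 7-25i]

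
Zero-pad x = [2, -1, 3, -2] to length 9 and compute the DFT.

Original 4-point DFT: [2, -1-1i, 8, -1+1i]
Zero-padded 9-point DFT provides frequency interpolation.

DFT_9([x, 0, ...]) = [2, 2.7549-0.5796i, 0.0073-1.7733i, -1.0000+3.4641i, 6.2378+4.0024i, 6.2378-4.0024i, -1.0000-3.4641i, 0.0073+1.7733i, 2.7549+0.5796i]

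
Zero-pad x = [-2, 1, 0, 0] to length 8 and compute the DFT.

Original 4-point DFT: [-1, -2-1i, -3, -2+1i]
Zero-padded 8-point DFT provides frequency interpolation.

DFT_8([x, 0, ...]) = [-1, -1.2929-0.7071i, -2-1i, -2.7071-0.7071i, -3, -2.7071+0.7071i, -2+1i, -1.2929+0.7071i]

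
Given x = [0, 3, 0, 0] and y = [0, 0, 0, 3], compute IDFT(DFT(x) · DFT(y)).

(x ⊛ y)[n] = Σ(m=0 to 3) x[m] · y[(n-m) mod 4]

Computing each output sample:
(x ⊛ y)[0] = 9
(x ⊛ y)[1] = 0
(x ⊛ y)[2] = 0
(x ⊛ y)[3] = 0

x ⊛ y = [9, 0, 0, 0]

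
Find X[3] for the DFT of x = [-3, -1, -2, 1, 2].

X[3] = Σ(n=0 to 4) x[n] · ω_5^(3n) where ω_5 = e^(-2πi/5)
= (-3)·ω_5^0 + (-1)·ω_5^3 + (-2)·ω_5^6 + (1)·ω_5^9 + (2)·ω_5^12

X[3] = -4.1180+1.0898i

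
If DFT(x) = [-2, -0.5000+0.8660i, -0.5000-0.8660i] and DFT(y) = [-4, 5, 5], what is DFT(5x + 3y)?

By linearity: DFT(5x + 3y) = 5·DFT(x) + 3·DFT(y)
= 5·[-2, -0.5000+0.8660i, -0.5000-0.8660i] + 3·[-4, 5, 5]

Computing element-wise:
Z[0] = 5·(-2) + 3·(-4) = -22
Z[1] = 5·(-0.5000+0.8660i) + 3·(5) = 12.5000+4.3300i
Z[2] = 5·(-0.5000-0.8660i) + 3·(5) = 12.5000-4.3300i

DFT(5x + 3y) = 5·X + 3·Y = [-22, 12.5000+4.3300i, 12.5000-4.3300i]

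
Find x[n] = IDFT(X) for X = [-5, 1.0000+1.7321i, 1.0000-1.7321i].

x[n] = (1/3) Σ(k=0 to 2) X[k] · e^(2πikn/3)

Computing each x[n]:
x[0] = -1
x[1] = -3
x[2] = -1

x = [-1, -3, -1]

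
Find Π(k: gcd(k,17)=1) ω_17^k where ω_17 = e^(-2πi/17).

The primitive 17th roots of unity are ω_17^k for k coprime to 17: k ∈ {1, 2, 3, 4, 5, 6, 7, 8, 9, 10, 11, 12, 13, 14, 15, 16}
Their product equals the constant term of the cyclotomic polynomial Φ_17(x) up to sign.
For n ≥ 3, the product of all primitive nth roots of unity is 1. (For n=1 it is 1; for n=2 it is -1.)

1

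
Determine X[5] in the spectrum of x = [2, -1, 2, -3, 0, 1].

X[5] = Σ(n=0 to 5) x[n] · ω_6^(5n) where ω_6 = e^(-2πi/6)
= (2)·ω_6^0 + (-1)·ω_6^5 + (2)·ω_6^10 + (-3)·ω_6^15 + (0)·ω_6^20 + (1)·ω_6^25

X[5] = 4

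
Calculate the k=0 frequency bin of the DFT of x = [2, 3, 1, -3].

X[0] = Σ(n=0 to 3) x[n] · ω_4^0 = Σ x[n]
= (2) + (3) + (1) + (-3)

X[0] = 3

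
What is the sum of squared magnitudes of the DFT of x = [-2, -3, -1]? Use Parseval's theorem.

Parseval: Σ|x[n]|² = (1/N)Σ|X[k]|², so Σ|X[k]|² = N·Σ|x[n]|² = 3·14.0000

Σ|X[k]|² = N·Σ|x[n]|² = 3·14.0000 = 42.0000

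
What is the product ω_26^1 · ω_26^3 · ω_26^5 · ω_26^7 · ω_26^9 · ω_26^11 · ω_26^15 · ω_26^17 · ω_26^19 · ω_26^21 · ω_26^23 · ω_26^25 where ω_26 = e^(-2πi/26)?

The primitive 26th roots of unity are ω_26^k for k coprime to 26: k ∈ {1, 3, 5, 7, 9, 11, 15, 17, 19, 21, 23, 25}
Their product equals the constant term of the cyclotomic polynomial Φ_26(x) up to sign.
For n ≥ 3, the product of all primitive nth roots of unity is 1. (For n=1 it is 1; for n=2 it is -1.)

1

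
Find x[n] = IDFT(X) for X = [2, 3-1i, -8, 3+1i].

x[n] = (1/4) Σ(k=0 to 3) X[k] · e^(2πikn/4)

Computing each x[n]:
x[0] = 0
x[1] = 3
x[2] = -3
x[3] = 2

x = [0, 3, -3, 2]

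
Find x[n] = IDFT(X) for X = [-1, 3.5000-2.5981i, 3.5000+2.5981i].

x[n] = (1/3) Σ(k=0 to 2) X[k] · e^(2πikn/3)

Computing each x[n]:
x[0] = 2
x[1] = 0
x[2] = -3

x = [2, 0, -3]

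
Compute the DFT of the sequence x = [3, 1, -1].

X[k] = Σ(n=0 to 2) x[n] · ω_3^(nk)
where ω_3 = e^(-2πi/3)

Computing each X[k]:
X[0] = 3
X[1] = 3.0000-1.7321i
X[2] = 3.0000+1.7321i

X = [3, 3.0000-1.7321i, 3.0000+1.7321i]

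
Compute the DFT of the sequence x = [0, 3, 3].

X[k] = Σ(n=0 to 2) x[n] · ω_3^(nk)
where ω_3 = e^(-2πi/3)

Computing each X[k]:
X[0] = 6
X[1] = -3
X[2] = -3

X = [6, -3, -3]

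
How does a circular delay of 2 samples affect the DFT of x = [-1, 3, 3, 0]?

Time shift by 2: X_shifted[k] = ω_4^(2k) · X[k]
Shifted x = [3, 0, -1, 3]

DFT(x[n-2]) = [5, 4+3i, -1, 4-3i]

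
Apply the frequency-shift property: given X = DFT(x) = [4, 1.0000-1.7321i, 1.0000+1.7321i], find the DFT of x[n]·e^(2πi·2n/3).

Modulation property: DFT(ω_3^(-2n)·x[n]) = X[(k-2) mod 3], so circularly shift X by 2 positions.

X[k-2] = [1.0000-1.7321i, 1.0000+1.7321i, 4]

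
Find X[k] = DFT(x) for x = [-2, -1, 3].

X[k] = Σ(n=0 to 2) x[n] · ω_3^(nk)
where ω_3 = e^(-2πi/3)

Computing each X[k]:
X[0] = 0
X[1] = -3.0000+3.4641i
X[2] = -3.0000-3.4641i

X = [0, -3.0000+3.4641i, -3.0000-3.4641i]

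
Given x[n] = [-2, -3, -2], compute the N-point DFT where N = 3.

X[k] = Σ(n=0 to 2) x[n] · ω_3^(nk)
where ω_3 = e^(-2πi/3)

Computing each X[k]:
X[0] = -7
X[1] = 0.5000+0.8660i
X[2] = 0.5000-0.8660i

X = [-7, 0.5000+0.8660i, 0.5000-0.8660i]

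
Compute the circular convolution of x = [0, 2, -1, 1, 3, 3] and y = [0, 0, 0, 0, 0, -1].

(x ⊛ y)[n] = Σ(m=0 to 5) x[m] · y[(n-m) mod 6]

Computing each output sample:
(x ⊛ y)[0] = -2
(x ⊛ y)[1] = 1
(x ⊛ y)[2] = -1
(x ⊛ y)[3] = -3
(x ⊛ y)[4] = -3
(x ⊛ y)[5] = 0

x ⊛ y = [-2, 1, -1, -3, -3, 0]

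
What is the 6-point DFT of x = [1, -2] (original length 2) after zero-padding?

Original 2-point DFT: [-1, 3]
Zero-padded 6-point DFT provides frequency interpolation.

DFT_6([x, 0, ...]) = [-1, 1.7321i, 2.0000+1.7321i, 3, 2.0000-1.7321i, -1.7321i]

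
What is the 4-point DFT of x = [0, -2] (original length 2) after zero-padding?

Original 2-point DFT: [-2, 2]
Zero-padded 4-point DFT provides frequency interpolation.

DFT_4([x, 0, ...]) = [-2, 2i, 2, -2i]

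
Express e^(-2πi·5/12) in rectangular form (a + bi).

ω_12^5 = e^(-2πi·5/12)
= cos(-2π·5/12) + i·sin(-2π·5/12)
= cos(-10π/12) + i·sin(-10π/12)

ω_12^5 = cos(-10π/12) + i·sin(-10π/12) = -0.8660-0.5000i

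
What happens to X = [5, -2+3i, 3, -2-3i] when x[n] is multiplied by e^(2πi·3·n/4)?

Modulation property: DFT(ω_4^(-3n)·x[n]) = X[(k-3) mod 4], so circularly shift X by 3 positions.

X[k-3] = [-2+3i, 3, -2-3i, 5]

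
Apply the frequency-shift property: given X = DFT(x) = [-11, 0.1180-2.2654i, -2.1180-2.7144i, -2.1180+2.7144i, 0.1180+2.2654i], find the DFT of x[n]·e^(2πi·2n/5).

Modulation property: DFT(ω_5^(-2n)·x[n]) = X[(k-2) mod 5], so circularly shift X by 2 positions.

X[k-2] = [-2.1180+2.7144i, 0.1180+2.2654i, -11, 0.1180-2.2654i, -2.1180-2.7144i]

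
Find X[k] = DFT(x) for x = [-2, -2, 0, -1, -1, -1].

X[k] = Σ(n=0 to 5) x[n] · ω_6^(nk)
where ω_6 = e^(-2πi/6)

Computing each X[k]:
X[0] = -7
X[1] = -2
X[2] = -1.0000+1.7321i
X[3] = 1
X[4] = -1.0000-1.7321i
X[5] = -2

X = [-7, -2, -1.0000+1.7321i, 1, -1.0000-1.7321i, -2]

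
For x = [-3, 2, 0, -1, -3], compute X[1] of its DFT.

X[1] = Σ(n=0 to 4) x[n] · ω_5^(1n) where ω_5 = e^(-2πi/5)
= (-3)·ω_5^0 + (2)·ω_5^1 + (0)·ω_5^2 + (-1)·ω_5^3 + (-3)·ω_5^4

X[1] = -2.5000-5.3431i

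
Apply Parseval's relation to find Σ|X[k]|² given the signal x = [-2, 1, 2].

Parseval: Σ|x[n]|² = (1/N)Σ|X[k]|², so Σ|X[k]|² = N·Σ|x[n]|² = 3·9.0000

Σ|X[k]|² = N·Σ|x[n]|² = 3·9.0000 = 27.0000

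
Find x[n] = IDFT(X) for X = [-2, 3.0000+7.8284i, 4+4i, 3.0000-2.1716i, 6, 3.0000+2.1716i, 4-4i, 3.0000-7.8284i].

x[n] = (1/8) Σ(k=0 to 7) X[k] · e^(2πikn/8)

Computing each x[n]:
x[0] = 3
x[1] = -3
x[2] = -3
x[3] = -1
x[4] = 0
x[5] = -1
x[6] = 2
x[7] = 1

x = [3, -3, -3, -1, 0, -1, 2, 1]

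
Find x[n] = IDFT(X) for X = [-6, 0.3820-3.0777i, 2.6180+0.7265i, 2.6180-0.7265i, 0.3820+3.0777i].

x[n] = (1/5) Σ(k=0 to 4) X[k] · e^(2πikn/5)

Computing each x[n]:
x[0] = 0
x[1] = -1
x[2] = 0
x[3] = -2
x[4] = -3

x = [0, -1, 0, -2, -3]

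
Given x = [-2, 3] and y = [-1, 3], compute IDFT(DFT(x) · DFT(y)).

(x ⊛ y)[n] = Σ(m=0 to 1) x[m] · y[(n-m) mod 2]

Computing each output sample:
(x ⊛ y)[0] = 11
(x ⊛ y)[1] = -9

x ⊛ y = [11, -9]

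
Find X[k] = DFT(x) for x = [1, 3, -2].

X[k] = Σ(n=0 to 2) x[n] · ω_3^(nk)
where ω_3 = e^(-2πi/3)

Computing each X[k]:
X[0] = 2
X[1] = 0.5000-4.3301i
X[2] = 0.5000+4.3301i

X = [2, 0.5000-4.3301i, 0.5000+4.3301i]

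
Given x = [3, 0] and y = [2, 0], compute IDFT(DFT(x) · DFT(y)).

(x ⊛ y)[n] = Σ(m=0 to 1) x[m] · y[(n-m) mod 2]

Computing each output sample:
(x ⊛ y)[0] = 6
(x ⊛ y)[1] = 0

x ⊛ y = [6, 0]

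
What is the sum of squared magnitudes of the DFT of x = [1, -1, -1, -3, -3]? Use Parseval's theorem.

Parseval: Σ|x[n]|² = (1/N)Σ|X[k]|², so Σ|X[k]|² = N·Σ|x[n]|² = 5·21.0000

Σ|X[k]|² = N·Σ|x[n]|² = 5·21.0000 = 105.0000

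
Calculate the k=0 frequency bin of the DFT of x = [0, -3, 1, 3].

X[0] = Σ(n=0 to 3) x[n] · ω_4^0 = Σ x[n]
= (0) + (-3) + (1) + (3)

X[0] = 1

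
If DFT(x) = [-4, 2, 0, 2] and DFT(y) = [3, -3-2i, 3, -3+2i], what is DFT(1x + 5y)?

By linearity: DFT(1x + 5y) = 1·DFT(x) + 5·DFT(y)
= 1·[-4, 2, 0, 2] + 5·[3, -3-2i, 3, -3+2i]

Computing element-wise:
Z[0] = 1·(-4) + 5·(3) = 11
Z[1] = 1·(2) + 5·(-3-2i) = -13-10i
Z[2] = 1·(0) + 5·(3) = 15
Z[3] = 1·(2) + 5·(-3+2i) = -13+10i

DFT(1x + 5y) = 1·X + 5·Y = [11, -13-10i, 15, -13+10i]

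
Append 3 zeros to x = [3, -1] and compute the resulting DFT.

Original 2-point DFT: [2, 4]
Zero-padded 5-point DFT provides frequency interpolation.

DFT_5([x, 0, ...]) = [2, 2.6910+0.9511i, 3.8090+0.5878i, 3.8090-0.5878i, 2.6910-0.9511i]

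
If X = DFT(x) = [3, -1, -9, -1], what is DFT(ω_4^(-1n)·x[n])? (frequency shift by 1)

Modulation property: DFT(ω_4^(-1n)·x[n]) = X[(k-1) mod 4], so circularly shift X by 1 positions.

X[k-1] = [-1, 3, -1, -9]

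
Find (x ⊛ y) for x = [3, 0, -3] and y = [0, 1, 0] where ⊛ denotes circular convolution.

(x ⊛ y)[n] = Σ(m=0 to 2) x[m] · y[(n-m) mod 3]

Computing each output sample:
(x ⊛ y)[0] = -3
(x ⊛ y)[1] = 3
(x ⊛ y)[2] = 0

x ⊛ y = [-3, 3, 0]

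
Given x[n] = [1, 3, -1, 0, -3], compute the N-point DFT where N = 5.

X[k] = Σ(n=0 to 4) x[n] · ω_5^(nk)
where ω_5 = e^(-2πi/5)

Computing each X[k]:
X[0] = 0
X[1] = 1.8090-5.1186i
X[2] = 0.6910-4.4778i
X[3] = 0.6910+4.4778i
X[4] = 1.8090+5.1186i

X = [0, 1.8090-5.1186i, 0.6910-4.4778i, 0.6910+4.4778i, 1.8090+5.1186i]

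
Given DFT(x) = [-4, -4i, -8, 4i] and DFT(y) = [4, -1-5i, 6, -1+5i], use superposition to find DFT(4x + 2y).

By linearity: DFT(4x + 2y) = 4·DFT(x) + 2·DFT(y)
= 4·[-4, -4i, -8, 4i] + 2·[4, -1-5i, 6, -1+5i]

Computing element-wise:
Z[0] = 4·(-4) + 2·(4) = -8
Z[1] = 4·(-4i) + 2·(-1-5i) = -2-26i
Z[2] = 4·(-8) + 2·(6) = -20
Z[3] = 4·(4i) + 2·(-1+5i) = -2+26i

DFT(4x + 2y) = 4·X + 2·Y = [-8, -2-26i, -20, -2+26i]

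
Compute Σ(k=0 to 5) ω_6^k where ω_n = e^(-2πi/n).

Sum of all nth roots of unity equals 0 for n > 1 (geometric series with r ≠ 1).

0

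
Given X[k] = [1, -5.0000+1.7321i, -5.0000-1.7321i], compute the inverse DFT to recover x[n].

x[n] = (1/3) Σ(k=0 to 2) X[k] · e^(2πikn/3)

Computing each x[n]:
x[0] = -3
x[1] = 1
x[2] = 3

x = [-3, 1, 3]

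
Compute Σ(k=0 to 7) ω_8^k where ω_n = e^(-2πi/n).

Sum of all nth roots of unity equals 0 for n > 1 (geometric series with r ≠ 1).

0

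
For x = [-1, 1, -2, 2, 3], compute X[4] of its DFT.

X[4] = Σ(n=0 to 4) x[n] · ω_5^(4n) where ω_5 = e^(-2πi/5)
= (-1)·ω_5^0 + (1)·ω_5^4 + (-2)·ω_5^8 + (2)·ω_5^12 + (3)·ω_5^16

X[4] = 0.2361-4.2533i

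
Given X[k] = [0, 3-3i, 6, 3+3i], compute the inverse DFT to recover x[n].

x[n] = (1/4) Σ(k=0 to 3) X[k] · e^(2πikn/4)

Computing each x[n]:
x[0] = 3
x[1] = 0
x[2] = 0
x[3] = -3

x = [3, 0, 0, -3]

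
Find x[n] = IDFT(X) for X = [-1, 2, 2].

x[n] = (1/3) Σ(k=0 to 2) X[k] · e^(2πikn/3)

Computing each x[n]:
x[0] = 1
x[1] = -1
x[2] = -1

x = [1, -1, -1]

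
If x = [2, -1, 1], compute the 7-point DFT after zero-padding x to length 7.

Original 3-point DFT: [2, 2.0000+1.7321i, 2.0000-1.7321i]
Zero-padded 7-point DFT provides frequency interpolation.

DFT_7([x, 0, ...]) = [2, 1.1540-0.1931i, 1.3216+1.4088i, 3.5245+1.2157i, 3.5245-1.2157i, 1.3216-1.4088i, 1.1540+0.1931i]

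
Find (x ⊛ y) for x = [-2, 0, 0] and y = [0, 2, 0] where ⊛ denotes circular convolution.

(x ⊛ y)[n] = Σ(m=0 to 2) x[m] · y[(n-m) mod 3]

Computing each output sample:
(x ⊛ y)[0] = 0
(x ⊛ y)[1] = -4
(x ⊛ y)[2] = 0

x ⊛ y = [0, -4, 0]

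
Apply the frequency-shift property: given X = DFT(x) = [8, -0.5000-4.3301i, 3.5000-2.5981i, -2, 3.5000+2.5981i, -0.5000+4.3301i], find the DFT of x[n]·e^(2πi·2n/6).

Modulation property: DFT(ω_6^(-2n)·x[n]) = X[(k-2) mod 6], so circularly shift X by 2 positions.

X[k-2] = [3.5000+2.5981i, -0.5000+4.3301i, 8, -0.5000-4.3301i, 3.5000-2.5981i, -2]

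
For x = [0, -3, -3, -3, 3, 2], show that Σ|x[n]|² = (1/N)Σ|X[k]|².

Time domain:
Σ|x[n]|² = |0|² + |-3|² + |-3|² + |-3|² + |3|² + |2|² = 40.0000

Frequency domain:
(1/6)Σ|X[k]|² = (1/6)(|-4|² + |2.5000+9.5263i|² + |-2.5000-0.8660i|² + |4|² + |-2.5000+0.8660i|² + |2.5000-9.5263i|²) = (1/6)·240.0000 = 40.0000

Both sides agree, confirming Parseval's theorem.

Σ|x[n]|² = (1/N)Σ|X[k]|² = 40.0000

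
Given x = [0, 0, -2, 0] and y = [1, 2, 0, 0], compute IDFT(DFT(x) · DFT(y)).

(x ⊛ y)[n] = Σ(m=0 to 3) x[m] · y[(n-m) mod 4]

Computing each output sample:
(x ⊛ y)[0] = 0
(x ⊛ y)[1] = 0
(x ⊛ y)[2] = -2
(x ⊛ y)[3] = -4

x ⊛ y = [0, 0, -2, -4]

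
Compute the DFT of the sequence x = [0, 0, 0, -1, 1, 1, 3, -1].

X[k] = Σ(n=0 to 7) x[n] · ω_8^(nk)
where ω_8 = e^(-2πi/8)

Computing each X[k]:
X[0] = 3
X[1] = -1.7071+3.7071i
X[2] = -2-3i
X[3] = -0.2929-2.2929i
X[4] = 5
X[5] = -0.2929+2.2929i
X[6] = -2+3i
X[7] = -1.7071-3.7071i

X = [3, -1.7071+3.7071i, -2-3i, -0.2929-2.2929i, 5, -0.2929+2.2929i, -2+3i, -1.7071-3.7071i]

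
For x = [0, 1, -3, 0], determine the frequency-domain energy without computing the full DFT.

Parseval: Σ|x[n]|² = (1/N)Σ|X[k]|², so Σ|X[k]|² = N·Σ|x[n]|² = 4·10.0000

Σ|X[k]|² = N·Σ|x[n]|² = 4·10.0000 = 40.0000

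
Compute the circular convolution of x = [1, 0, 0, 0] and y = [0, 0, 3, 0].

(x ⊛ y)[n] = Σ(m=0 to 3) x[m] · y[(n-m) mod 4]

Computing each output sample:
(x ⊛ y)[0] = 0
(x ⊛ y)[1] = 0
(x ⊛ y)[2] = 3
(x ⊛ y)[3] = 0

x ⊛ y = [0, 0, 3, 0]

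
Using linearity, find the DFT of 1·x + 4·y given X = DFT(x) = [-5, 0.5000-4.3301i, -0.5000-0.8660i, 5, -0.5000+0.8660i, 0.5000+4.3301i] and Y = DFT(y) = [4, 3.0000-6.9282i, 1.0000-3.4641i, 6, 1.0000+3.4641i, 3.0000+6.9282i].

By linearity: DFT(1x + 4y) = 1·DFT(x) + 4·DFT(y)
= 1·[-5, 0.5000-4.3301i, -0.5000-0.8660i, 5, -0.5000+0.8660i, 0.5000+4.3301i] + 4·[4, 3.0000-6.9282i, 1.0000-3.4641i, 6, 1.0000+3.4641i, 3.0000+6.9282i]

Computing element-wise:
Z[0] = 1·(-5) + 4·(4) = 11
Z[1] = 1·(0.5000-4.3301i) + 4·(3.0000-6.9282i) = 12.5000-32.0429i
Z[2] = 1·(-0.5000-0.8660i) + 4·(1.0000-3.4641i) = 3.5000-14.7224i
Z[3] = 1·(5) + 4·(6) = 29
Z[4] = 1·(-0.5000+0.8660i) + 4·(1.0000+3.4641i) = 3.5000+14.7224i
Z[5] = 1·(0.5000+4.3301i) + 4·(3.0000+6.9282i) = 12.5000+32.0429i

DFT(1x + 4y) = 1·X + 4·Y = [11, 12.5000-32.0429i, 3.5000-14.7224i, 29, 3.5000+14.7224i, 12.5000+32.0429i]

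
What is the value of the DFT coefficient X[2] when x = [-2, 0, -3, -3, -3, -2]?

X[2] = Σ(n=0 to 5) x[n] · ω_6^(2n) where ω_6 = e^(-2πi/6)
= (-2)·ω_6^0 + (0)·ω_6^2 + (-3)·ω_6^4 + (-3)·ω_6^6 + (-3)·ω_6^8 + (-2)·ω_6^10

X[2] = -1.0000-1.7321i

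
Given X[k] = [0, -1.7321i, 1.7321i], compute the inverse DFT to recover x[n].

x[n] = (1/3) Σ(k=0 to 2) X[k] · e^(2πikn/3)

Computing each x[n]:
x[0] = 0
x[1] = 1
x[2] = -1

x = [0, 1, -1]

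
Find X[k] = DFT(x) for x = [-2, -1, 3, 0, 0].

X[k] = Σ(n=0 to 4) x[n] · ω_5^(nk)
where ω_5 = e^(-2πi/5)

Computing each X[k]:
X[0] = 0
X[1] = -4.7361-0.8123i
X[2] = -0.2639+3.4410i
X[3] = -0.2639-3.4410i
X[4] = -4.7361+0.8123i

X = [0, -4.7361-0.8123i, -0.2639+3.4410i, -0.2639-3.4410i, -4.7361+0.8123i]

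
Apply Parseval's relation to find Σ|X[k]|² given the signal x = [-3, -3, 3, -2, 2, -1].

Parseval: Σ|x[n]|² = (1/N)Σ|X[k]|², so Σ|X[k]|² = N·Σ|x[n]|² = 6·36.0000

Σ|X[k]|² = N·Σ|x[n]|² = 6·36.0000 = 216.0000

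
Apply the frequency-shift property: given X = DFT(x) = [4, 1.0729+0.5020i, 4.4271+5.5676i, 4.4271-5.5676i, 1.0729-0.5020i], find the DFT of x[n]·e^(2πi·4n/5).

Modulation property: DFT(ω_5^(-4n)·x[n]) = X[(k-4) mod 5], so circularly shift X by 4 positions.

X[k-4] = [1.0729+0.5020i, 4.4271+5.5676i, 4.4271-5.5676i, 1.0729-0.5020i, 4]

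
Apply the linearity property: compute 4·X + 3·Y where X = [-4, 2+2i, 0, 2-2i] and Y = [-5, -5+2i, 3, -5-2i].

By linearity: DFT(4x + 3y) = 4·DFT(x) + 3·DFT(y)
= 4·[-4, 2+2i, 0, 2-2i] + 3·[-5, -5+2i, 3, -5-2i]

Computing element-wise:
Z[0] = 4·(-4) + 3·(-5) = -31
Z[1] = 4·(2+2i) + 3·(-5+2i) = -7+14i
Z[2] = 4·(0) + 3·(3) = 9
Z[3] = 4·(2-2i) + 3·(-5-2i) = -7-14i

DFT(4x + 3y) = 4·X + 3·Y = [-31, -7+14i, 9, -7-14i]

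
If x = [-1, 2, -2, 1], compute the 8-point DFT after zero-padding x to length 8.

Original 4-point DFT: [0, 1-1i, -6, 1+1i]
Zero-padded 8-point DFT provides frequency interpolation.

DFT_8([x, 0, ...]) = [0, -0.2929-0.1213i, 1-1i, -1.7071-4.1213i, -6, -1.7071+4.1213i, 1+1i, -0.2929+0.1213i]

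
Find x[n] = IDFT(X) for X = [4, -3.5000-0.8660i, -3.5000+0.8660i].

x[n] = (1/3) Σ(k=0 to 2) X[k] · e^(2πikn/3)

Computing each x[n]:
x[0] = -1
x[1] = 3
x[2] = 2

x = [-1, 3, 2]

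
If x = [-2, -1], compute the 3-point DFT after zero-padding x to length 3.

Original 2-point DFT: [-3, -1]
Zero-padded 3-point DFT provides frequency interpolation.

DFT_3([x, 0, ...]) = [-3, -1.5000+0.8660i, -1.5000-0.8660i]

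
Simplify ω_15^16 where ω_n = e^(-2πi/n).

Since ω_15^15 = 1, powers reduce modulo 15.
16 mod 15 = 1
So ω_15^16 = ω_15^1 = e^(-2πi·1/15)

ω_15^16 = ω_15^1 = 0.9135-0.4067i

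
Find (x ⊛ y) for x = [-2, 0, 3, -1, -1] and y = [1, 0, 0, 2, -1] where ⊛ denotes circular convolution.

(x ⊛ y)[n] = Σ(m=0 to 4) x[m] · y[(n-m) mod 5]

Computing each output sample:
(x ⊛ y)[0] = 4
(x ⊛ y)[1] = -5
(x ⊛ y)[2] = 2
(x ⊛ y)[3] = -4
(x ⊛ y)[4] = 1

x ⊛ y = [4, -5, 2, -4, 1]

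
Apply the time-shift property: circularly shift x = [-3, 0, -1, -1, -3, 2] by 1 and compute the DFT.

Time shift by 1: X_shifted[k] = ω_6^(1k) · X[k]
Shifted x = [2, -3, 0, -1, -1, -3]

DFT(x[n-1]) = [-6, 0.5000-0.8660i, 4.5000+0.8660i, 8, 4.5000-0.8660i, 0.5000+0.8660i]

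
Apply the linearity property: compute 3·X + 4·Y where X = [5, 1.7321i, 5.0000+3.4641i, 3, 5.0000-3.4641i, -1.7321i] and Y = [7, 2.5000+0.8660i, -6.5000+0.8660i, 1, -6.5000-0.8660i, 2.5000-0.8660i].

By linearity: DFT(3x + 4y) = 3·DFT(x) + 4·DFT(y)
= 3·[5, 1.7321i, 5.0000+3.4641i, 3, 5.0000-3.4641i, -1.7321i] + 4·[7, 2.5000+0.8660i, -6.5000+0.8660i, 1, -6.5000-0.8660i, 2.5000-0.8660i]

Computing element-wise:
Z[0] = 3·(5) + 4·(7) = 43
Z[1] = 3·(1.7321i) + 4·(2.5000+0.8660i) = 10.0000+8.6603i
Z[2] = 3·(5.0000+3.4641i) + 4·(-6.5000+0.8660i) = -11.0000+13.8563i
Z[3] = 3·(3) + 4·(1) = 13
Z[4] = 3·(5.0000-3.4641i) + 4·(-6.5000-0.8660i) = -11.0000-13.8563i
Z[5] = 3·(-1.7321i) + 4·(2.5000-0.8660i) = 10.0000-8.6603i

DFT(3x + 4y) = 3·X + 4·Y = [43, 10.0000+8.6603i, -11.0000+13.8563i, 13, -11.0000-13.8563i, 10.0000-8.6603i]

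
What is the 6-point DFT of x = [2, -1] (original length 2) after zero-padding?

Original 2-point DFT: [1, 3]
Zero-padded 6-point DFT provides frequency interpolation.

DFT_6([x, 0, ...]) = [1, 1.5000+0.8660i, 2.5000+0.8660i, 3, 2.5000-0.8660i, 1.5000-0.8660i]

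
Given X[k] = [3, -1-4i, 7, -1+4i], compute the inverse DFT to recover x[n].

x[n] = (1/4) Σ(k=0 to 3) X[k] · e^(2πikn/4)

Computing each x[n]:
x[0] = 2
x[1] = 1
x[2] = 3
x[3] = -3

x = [2, 1, 3, -3]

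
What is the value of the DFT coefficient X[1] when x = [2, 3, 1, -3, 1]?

X[1] = Σ(n=0 to 4) x[n] · ω_5^(1n) where ω_5 = e^(-2πi/5)
= (2)·ω_5^0 + (3)·ω_5^1 + (1)·ω_5^2 + (-3)·ω_5^3 + (1)·ω_5^4

X[1] = 4.8541-4.2533i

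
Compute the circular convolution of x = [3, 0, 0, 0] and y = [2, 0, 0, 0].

(x ⊛ y)[n] = Σ(m=0 to 3) x[m] · y[(n-m) mod 4]

Computing each output sample:
(x ⊛ y)[0] = 6
(x ⊛ y)[1] = 0
(x ⊛ y)[2] = 0
(x ⊛ y)[3] = 0

x ⊛ y = [6, 0, 0, 0]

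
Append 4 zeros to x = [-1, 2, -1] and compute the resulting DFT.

Original 3-point DFT: [0, -1.5000-2.5981i, -1.5000+2.5981i]
Zero-padded 7-point DFT provides frequency interpolation.

DFT_7([x, 0, ...]) = [0, 0.4695-0.5887i, -0.5441-2.3837i, -3.4254-1.6496i, -3.4254+1.6496i, -0.5441+2.3837i, 0.4695+0.5887i]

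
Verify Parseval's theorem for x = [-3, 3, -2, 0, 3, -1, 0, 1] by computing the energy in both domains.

Time domain:
Σ|x[n]|² = |-3|² + |3|² + |-2|² + |0|² + |3|² + |-1|² + |0|² + |1|² = 33.0000

Frequency domain:
(1/8)Σ|X[k]|² = (1/8)(|1|² + |-2.4645-0.1213i|² + |2-1i|² + |-9.5355-4.1213i|² + |-5|² + |-9.5355+4.1213i|² + |2+1i|² + |-2.4645+0.1213i|²) = (1/8)·264.0000 = 33.0000

Both sides agree, confirming Parseval's theorem.

Σ|x[n]|² = (1/N)Σ|X[k]|² = 33.0000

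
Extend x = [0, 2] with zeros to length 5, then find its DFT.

Original 2-point DFT: [2, -2]
Zero-padded 5-point DFT provides frequency interpolation.

DFT_5([x, 0, ...]) = [2, 0.6180-1.9021i, -1.6180-1.1756i, -1.6180+1.1756i, 0.6180+1.9021i]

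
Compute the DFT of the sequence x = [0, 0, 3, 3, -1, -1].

X[k] = Σ(n=0 to 5) x[n] · ω_6^(nk)
where ω_6 = e^(-2πi/6)

Computing each X[k]:
X[0] = 4
X[1] = -4.5000-4.3301i
X[2] = 2.5000+2.5981i
X[3] = 0
X[4] = 2.5000-2.5981i
X[5] = -4.5000+4.3301i

X = [4, -4.5000-4.3301i, 2.5000+2.5981i, 0, 2.5000-2.5981i, -4.5000+4.3301i]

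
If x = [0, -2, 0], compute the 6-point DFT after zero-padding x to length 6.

Original 3-point DFT: [-2, 1.0000+1.7321i, 1.0000-1.7321i]
Zero-padded 6-point DFT provides frequency interpolation.

DFT_6([x, 0, ...]) = [-2, -1.0000+1.7321i, 1.0000+1.7321i, 2, 1.0000-1.7321i, -1.0000-1.7321i]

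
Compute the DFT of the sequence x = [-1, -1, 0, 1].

X[k] = Σ(n=0 to 3) x[n] · ω_4^(nk)
where ω_4 = e^(-2πi/4)

Computing each X[k]:
X[0] = -1
X[1] = -1+2i
X[2] = -1
X[3] = -1-2i

X = [-1, -1+2i, -1, -1-2i]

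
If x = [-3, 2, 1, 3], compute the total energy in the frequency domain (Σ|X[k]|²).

Parseval: Σ|x[n]|² = (1/N)Σ|X[k]|², so Σ|X[k]|² = N·Σ|x[n]|² = 4·23.0000

Σ|X[k]|² = N·Σ|x[n]|² = 4·23.0000 = 92.0000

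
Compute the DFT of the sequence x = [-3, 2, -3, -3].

X[k] = Σ(n=0 to 3) x[n] · ω_4^(nk)
where ω_4 = e^(-2πi/4)

Computing each X[k]:
X[0] = -7
X[1] = -5i
X[2] = -5
X[3] = 5i

X = [-7, -5i, -5, 5i]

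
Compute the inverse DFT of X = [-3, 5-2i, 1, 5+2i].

x[n] = (1/4) Σ(k=0 to 3) X[k] · e^(2πikn/4)

Computing each x[n]:
x[0] = 2
x[1] = 0
x[2] = -3
x[3] = -2

x = [2, 0, -3, -2]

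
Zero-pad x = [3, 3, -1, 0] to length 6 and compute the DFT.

Original 4-point DFT: [5, 4-3i, -1, 4+3i]
Zero-padded 6-point DFT provides frequency interpolation.

DFT_6([x, 0, ...]) = [5, 5.0000-1.7321i, 2.0000-3.4641i, -1, 2.0000+3.4641i, 5.0000+1.7321i]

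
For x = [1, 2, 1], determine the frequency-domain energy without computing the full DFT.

Parseval: Σ|x[n]|² = (1/N)Σ|X[k]|², so Σ|X[k]|² = N·Σ|x[n]|² = 3·6.0000

Σ|X[k]|² = N·Σ|x[n]|² = 3·6.0000 = 18.0000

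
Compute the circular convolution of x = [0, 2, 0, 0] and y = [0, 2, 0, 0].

(x ⊛ y)[n] = Σ(m=0 to 3) x[m] · y[(n-m) mod 4]

Computing each output sample:
(x ⊛ y)[0] = 0
(x ⊛ y)[1] = 0
(x ⊛ y)[2] = 4
(x ⊛ y)[3] = 0

x ⊛ y = [0, 0, 4, 0]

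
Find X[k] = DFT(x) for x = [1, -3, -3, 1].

X[k] = Σ(n=0 to 3) x[n] · ω_4^(nk)
where ω_4 = e^(-2πi/4)

Computing each X[k]:
X[0] = -4
X[1] = 4+4i
X[2] = 0
X[3] = 4-4i

X = [-4, 4+4i, 0, 4-4i]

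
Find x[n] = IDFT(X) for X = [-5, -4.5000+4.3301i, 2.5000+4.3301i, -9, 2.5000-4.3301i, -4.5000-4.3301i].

x[n] = (1/6) Σ(k=0 to 5) X[k] · e^(2πikn/6)

Computing each x[n]:
x[0] = -3
x[1] = -3
x[2] = -2
x[3] = 3
x[4] = -2
x[5] = 2

x = [-3, -3, -2, 3, -2, 2]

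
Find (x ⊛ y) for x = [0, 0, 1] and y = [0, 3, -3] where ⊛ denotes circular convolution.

(x ⊛ y)[n] = Σ(m=0 to 2) x[m] · y[(n-m) mod 3]

Computing each output sample:
(x ⊛ y)[0] = 3
(x ⊛ y)[1] = -3
(x ⊛ y)[2] = 0

x ⊛ y = [3, -3, 0]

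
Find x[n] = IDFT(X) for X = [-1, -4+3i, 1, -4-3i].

x[n] = (1/4) Σ(k=0 to 3) X[k] · e^(2πikn/4)

Computing each x[n]:
x[0] = -2
x[1] = -2
x[2] = 2
x[3] = 1

x = [-2, -2, 2, 1]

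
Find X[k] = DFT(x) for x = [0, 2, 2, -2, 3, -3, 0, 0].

X[k] = Σ(n=0 to 7) x[n] · ω_8^(nk)
where ω_8 = e^(-2πi/8)

Computing each X[k]:
X[0] = 2
X[1] = 1.9497-4.1213i
X[2] = 1-1i
X[3] = -7.9497-0.1213i
X[4] = 8
X[5] = -7.9497+0.1213i
X[6] = 1+1i
X[7] = 1.9497+4.1213i

X = [2, 1.9497-4.1213i, 1-1i, -7.9497-0.1213i, 8, -7.9497+0.1213i, 1+1i, 1.9497+4.1213i]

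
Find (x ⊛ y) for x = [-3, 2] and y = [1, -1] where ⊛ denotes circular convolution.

(x ⊛ y)[n] = Σ(m=0 to 1) x[m] · y[(n-m) mod 2]

Computing each output sample:
(x ⊛ y)[0] = -5
(x ⊛ y)[1] = 5

x ⊛ y = [-5, 5]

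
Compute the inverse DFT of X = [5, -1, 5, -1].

x[n] = (1/4) Σ(k=0 to 3) X[k] · e^(2πikn/4)

Computing each x[n]:
x[0] = 2
x[1] = 0
x[2] = 3
x[3] = 0

x = [2, 0, 3, 0]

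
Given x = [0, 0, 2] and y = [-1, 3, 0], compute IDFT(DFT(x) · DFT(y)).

(x ⊛ y)[n] = Σ(m=0 to 2) x[m] · y[(n-m) mod 3]

Computing each output sample:
(x ⊛ y)[0] = 6
(x ⊛ y)[1] = 0
(x ⊛ y)[2] = -2

x ⊛ y = [6, 0, -2]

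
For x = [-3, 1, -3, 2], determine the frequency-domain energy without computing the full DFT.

Parseval: Σ|x[n]|² = (1/N)Σ|X[k]|², so Σ|X[k]|² = N·Σ|x[n]|² = 4·23.0000

Σ|X[k]|² = N·Σ|x[n]|² = 4·23.0000 = 92.0000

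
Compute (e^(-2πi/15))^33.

Since ω_15^15 = 1, powers reduce modulo 15.
33 mod 15 = 3
So ω_15^33 = ω_15^3 = e^(-2πi·3/15)

ω_15^33 = ω_15^3 = 0.3090-0.9511i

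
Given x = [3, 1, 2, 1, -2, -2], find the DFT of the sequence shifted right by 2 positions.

Time shift by 2: X_shifted[k] = ω_6^(2k) · X[k]
Shifted x = [-2, -2, 3, 1, 2, 1]

DFT(x[n-2]) = [3, -6.0000+1.7321i, -3.0000+3.4641i, 3, -3.0000-3.4641i, -6.0000-1.7321i]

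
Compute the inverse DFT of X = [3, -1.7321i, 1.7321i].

x[n] = (1/3) Σ(k=0 to 2) X[k] · e^(2πikn/3)

Computing each x[n]:
x[0] = 1
x[1] = 2
x[2] = 0

x = [1, 2, 0]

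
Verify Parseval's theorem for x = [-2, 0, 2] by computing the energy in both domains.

Time domain:
Σ|x[n]|² = |-2|² + |0|² + |2|² = 8.0000

Frequency domain:
(1/3)Σ|X[k]|² = (1/3)(|0|² + |-3.0000+1.7321i|² + |-3.0000-1.7321i|²) = (1/3)·24.0000 = 8.0000

Both sides agree, confirming Parseval's theorem.

Σ|x[n]|² = (1/N)Σ|X[k]|² = 8.0000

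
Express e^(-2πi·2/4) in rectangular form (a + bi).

ω_4^2 = e^(-2πi·2/4)
= cos(-2π·2/4) + i·sin(-2π·2/4)
= cos(-4π/4) + i·sin(-4π/4)

ω_4^2 = cos(-4π/4) + i·sin(-4π/4) = -1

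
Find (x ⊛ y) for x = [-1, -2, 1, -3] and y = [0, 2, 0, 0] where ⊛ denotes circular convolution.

(x ⊛ y)[n] = Σ(m=0 to 3) x[m] · y[(n-m) mod 4]

Computing each output sample:
(x ⊛ y)[0] = -6
(x ⊛ y)[1] = -2
(x ⊛ y)[2] = -4
(x ⊛ y)[3] = 2

x ⊛ y = [-6, -2, -4, 2]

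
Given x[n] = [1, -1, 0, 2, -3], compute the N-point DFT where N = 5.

X[k] = Σ(n=0 to 4) x[n] · ω_5^(nk)
where ω_5 = e^(-2πi/5)

Computing each X[k]:
X[0] = -1
X[1] = -1.8541-0.7265i
X[2] = 4.8541-3.0777i
X[3] = 4.8541+3.0777i
X[4] = -1.8541+0.7265i

X = [-1, -1.8541-0.7265i, 4.8541-3.0777i, 4.8541+3.0777i, -1.8541+0.7265i]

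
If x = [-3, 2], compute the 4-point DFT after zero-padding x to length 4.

Original 2-point DFT: [-1, -5]
Zero-padded 4-point DFT provides frequency interpolation.

DFT_4([x, 0, ...]) = [-1, -3-2i, -5, -3+2i]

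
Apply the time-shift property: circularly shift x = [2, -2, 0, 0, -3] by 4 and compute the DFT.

Time shift by 4: X_shifted[k] = ω_5^(4k) · X[k]
Shifted x = [-2, 0, 0, -3, 2]

DFT(x[n-4]) = [-3, 1.0451+0.1388i, -4.5451+4.0287i, -4.5451-4.0287i, 1.0451-0.1388i]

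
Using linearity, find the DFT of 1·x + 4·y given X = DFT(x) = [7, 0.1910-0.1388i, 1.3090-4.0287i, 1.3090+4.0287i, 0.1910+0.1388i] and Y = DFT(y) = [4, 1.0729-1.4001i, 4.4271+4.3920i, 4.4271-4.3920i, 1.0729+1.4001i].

By linearity: DFT(1x + 4y) = 1·DFT(x) + 4·DFT(y)
= 1·[7, 0.1910-0.1388i, 1.3090-4.0287i, 1.3090+4.0287i, 0.1910+0.1388i] + 4·[4, 1.0729-1.4001i, 4.4271+4.3920i, 4.4271-4.3920i, 1.0729+1.4001i]

Computing element-wise:
Z[0] = 1·(7) + 4·(4) = 23
Z[1] = 1·(0.1910-0.1388i) + 4·(1.0729-1.4001i) = 4.4826-5.7392i
Z[2] = 1·(1.3090-4.0287i) + 4·(4.4271+4.3920i) = 19.0174+13.5393i
Z[3] = 1·(1.3090+4.0287i) + 4·(4.4271-4.3920i) = 19.0174-13.5393i
Z[4] = 1·(0.1910+0.1388i) + 4·(1.0729+1.4001i) = 4.4826+5.7392i

DFT(1x + 4y) = 1·X + 4·Y = [23, 4.4826-5.7392i, 19.0174+13.5393i, 19.0174-13.5393i, 4.4826+5.7392i]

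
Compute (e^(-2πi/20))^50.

Since ω_20^20 = 1, powers reduce modulo 20.
50 mod 20 = 10
So ω_20^50 = ω_20^10 = e^(-2πi·10/20)

ω_20^50 = ω_20^10 = -1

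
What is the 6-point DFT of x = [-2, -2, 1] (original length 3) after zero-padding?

Original 3-point DFT: [-3, -1.5000+2.5981i, -1.5000-2.5981i]
Zero-padded 6-point DFT provides frequency interpolation.

DFT_6([x, 0, ...]) = [-3, -3.5000+0.8660i, -1.5000+2.5981i, 1, -1.5000-2.5981i, -3.5000-0.8660i]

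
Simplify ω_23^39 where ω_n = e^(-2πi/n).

Since ω_23^23 = 1, powers reduce modulo 23.
39 mod 23 = 16
So ω_23^39 = ω_23^16 = e^(-2πi·16/23)

ω_23^39 = ω_23^16 = -0.3349+0.9423i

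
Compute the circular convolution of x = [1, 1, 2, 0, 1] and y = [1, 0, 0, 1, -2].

(x ⊛ y)[n] = Σ(m=0 to 4) x[m] · y[(n-m) mod 5]

Computing each output sample:
(x ⊛ y)[0] = 1
(x ⊛ y)[1] = -3
(x ⊛ y)[2] = 3
(x ⊛ y)[3] = -1
(x ⊛ y)[4] = 0

x ⊛ y = [1, -3, 3, -1, 0]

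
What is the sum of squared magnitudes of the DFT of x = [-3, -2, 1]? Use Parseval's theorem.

Parseval: Σ|x[n]|² = (1/N)Σ|X[k]|², so Σ|X[k]|² = N·Σ|x[n]|² = 3·14.0000

Σ|X[k]|² = N·Σ|x[n]|² = 3·14.0000 = 42.0000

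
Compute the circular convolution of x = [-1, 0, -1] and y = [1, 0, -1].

(x ⊛ y)[n] = Σ(m=0 to 2) x[m] · y[(n-m) mod 3]

Computing each output sample:
(x ⊛ y)[0] = -1
(x ⊛ y)[1] = 1
(x ⊛ y)[2] = 0

x ⊛ y = [-1, 1, 0]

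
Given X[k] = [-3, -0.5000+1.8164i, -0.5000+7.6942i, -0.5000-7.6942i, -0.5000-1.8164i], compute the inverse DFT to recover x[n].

x[n] = (1/5) Σ(k=0 to 4) X[k] · e^(2πikn/5)

Computing each x[n]:
x[0] = -1
x[1] = -3
x[2] = 2
x[3] = -3
x[4] = 2

x = [-1, -3, 2, -3, 2]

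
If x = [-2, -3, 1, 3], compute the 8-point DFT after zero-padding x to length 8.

Original 4-point DFT: [-1, -3+6i, -1, -3-6i]
Zero-padded 8-point DFT provides frequency interpolation.

DFT_8([x, 0, ...]) = [-1, -6.2426-1.0000i, -3+6i, 2.2426+1.0000i, -1, 2.2426-1.0000i, -3-6i, -6.2426+1.0000i]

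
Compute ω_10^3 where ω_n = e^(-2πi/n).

ω_10^3 = e^(-2πi·3/10)
= cos(-2π·3/10) + i·sin(-2π·3/10)
= cos(-6π/10) + i·sin(-6π/10)

ω_10^3 = cos(-6π/10) + i·sin(-6π/10) = -0.3090-0.9511i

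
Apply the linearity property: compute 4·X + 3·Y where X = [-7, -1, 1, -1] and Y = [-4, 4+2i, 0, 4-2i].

By linearity: DFT(4x + 3y) = 4·DFT(x) + 3·DFT(y)
= 4·[-7, -1, 1, -1] + 3·[-4, 4+2i, 0, 4-2i]

Computing element-wise:
Z[0] = 4·(-7) + 3·(-4) = -40
Z[1] = 4·(-1) + 3·(4+2i) = 8+6i
Z[2] = 4·(1) + 3·(0) = 4
Z[3] = 4·(-1) + 3·(4-2i) = 8-6i

DFT(4x + 3y) = 4·X + 3·Y = [-40, 8+6i, 4, 8-6i]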